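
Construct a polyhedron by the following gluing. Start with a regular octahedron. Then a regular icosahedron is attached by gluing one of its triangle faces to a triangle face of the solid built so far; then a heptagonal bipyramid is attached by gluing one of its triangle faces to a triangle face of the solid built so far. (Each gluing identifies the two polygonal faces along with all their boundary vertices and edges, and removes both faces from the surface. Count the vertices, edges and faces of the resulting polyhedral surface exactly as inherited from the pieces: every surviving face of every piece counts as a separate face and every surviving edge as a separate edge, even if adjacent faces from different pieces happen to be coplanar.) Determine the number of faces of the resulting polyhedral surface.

38

A regular octahedron: V=6, E=12, F=8.
Attach a regular icosahedron (V=12, E=30, F=20) along a 3-gon: merge 3 vertices and 3 edges, delete both glued faces → V=15, E=39, F=26.
Attach a heptagonal bipyramid (V=9, E=21, F=14) along a 3-gon: merge 3 vertices and 3 edges, delete both glued faces → V=21, E=57, F=38.
Check: V − E + F = 21 − 57 + 38 = 2.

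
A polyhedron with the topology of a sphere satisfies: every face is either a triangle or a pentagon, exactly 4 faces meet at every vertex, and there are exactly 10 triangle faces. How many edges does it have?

Let x be the number of pentagons; then F = 10 + x.
Edge–face incidences: 2E = 3·10 + 5·x = 30 + 5x.
Every vertex has degree 4, so 4V = 2E.
Euler: V − E + F = 2 ⇒ (2E)/4 − E + (10 + x) = 2.
Multiply by 8: 2·(2E) − 4·(2E) + 8·(10 + x) = 16, i.e. 80 + 8x − 2·(30 + 5x) = 16.
Collecting terms: −2x + 20 = 16, so −2x = −4, so x = 2.
Then 2E = 30 + 5·2 = 40, so E = 20, V = 2E/4 = 10, F = 10 + 2 = 12.

20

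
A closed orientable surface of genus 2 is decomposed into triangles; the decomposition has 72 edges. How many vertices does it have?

χ = 2 − 2·2 = -2, and every face is a triangle so 3F = 2E.
F = 2E/3 = 48. Then V = -2 + E − F = -2 + 72 − 48 = 22.

22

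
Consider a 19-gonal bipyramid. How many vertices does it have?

A bipyramid over an n-gon has 2n triangular faces and n + 2 vertices: V = 19 + 2 = 21, E = 3·19 = 57, F = 2·19 = 38.

21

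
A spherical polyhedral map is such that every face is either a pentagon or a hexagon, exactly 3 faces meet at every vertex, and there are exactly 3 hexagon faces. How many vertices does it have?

26

Let x be the number of pentagons; then F = 3 + x.
Edge–face incidences: 2E = 6·3 + 5·x = 18 + 5x.
Every vertex has degree 3, so 3V = 2E.
Euler: V − E + F = 2 ⇒ (2E)/3 − E + (3 + x) = 2.
Multiply by 6: 2·(2E) − 3·(2E) + 6·(3 + x) = 12, i.e. 18 + 6x − (18 + 5x) = 12.
Collecting terms: x = 12.
Then 2E = 18 + 5·12 = 78, so E = 39, V = 2E/3 = 26, F = 3 + 12 = 15.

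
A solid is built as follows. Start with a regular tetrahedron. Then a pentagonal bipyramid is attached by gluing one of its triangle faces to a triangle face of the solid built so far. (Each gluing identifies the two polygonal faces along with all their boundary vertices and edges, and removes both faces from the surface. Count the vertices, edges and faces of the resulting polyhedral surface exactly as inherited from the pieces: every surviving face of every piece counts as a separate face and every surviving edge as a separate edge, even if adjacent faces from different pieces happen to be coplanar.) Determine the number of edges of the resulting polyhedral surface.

A regular tetrahedron: V=4, E=6, F=4.
Attach a pentagonal bipyramid (V=7, E=15, F=10) along a 3-gon: merge 3 vertices and 3 edges, delete both glued faces → V=8, E=18, F=12.
Check: V − E + F = 8 − 18 + 12 = 2.

18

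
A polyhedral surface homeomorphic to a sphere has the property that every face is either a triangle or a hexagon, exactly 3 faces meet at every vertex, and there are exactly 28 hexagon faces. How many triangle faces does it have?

Let x be the number of triangles; then F = 28 + x.
Edge–face incidences: 2E = 6·28 + 3·x = 168 + 3x.
Every vertex has degree 3, so 3V = 2E.
Euler: V − E + F = 2 ⇒ (2E)/3 − E + (28 + x) = 2.
Multiply by 6: 2·(2E) − 3·(2E) + 6·(28 + x) = 12, i.e. 168 + 6x − (168 + 3x) = 12.
Collecting terms: 3x = 12, so x = 4.
Then 2E = 168 + 3·4 = 180, so E = 90, V = 2E/3 = 60, F = 28 + 4 = 32.

4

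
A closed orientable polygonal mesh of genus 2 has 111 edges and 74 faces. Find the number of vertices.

For a closed orientable surface of genus 2, χ = 2 − 2·2 = -2.
V = -2 + E − F = -2 + 111 − 74 = 35.

35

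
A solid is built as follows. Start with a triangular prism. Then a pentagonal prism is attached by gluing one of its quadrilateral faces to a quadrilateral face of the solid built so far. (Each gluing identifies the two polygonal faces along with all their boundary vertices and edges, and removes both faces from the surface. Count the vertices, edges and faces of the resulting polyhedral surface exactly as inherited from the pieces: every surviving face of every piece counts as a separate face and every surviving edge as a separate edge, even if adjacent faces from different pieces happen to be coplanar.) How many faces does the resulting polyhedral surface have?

A triangular prism: V=6, E=9, F=5.
Attach a pentagonal prism (V=10, E=15, F=7) along a 4-gon: merge 4 vertices and 4 edges, delete both glued faces → V=12, E=20, F=10.
Check: V − E + F = 12 − 20 + 10 = 2.

10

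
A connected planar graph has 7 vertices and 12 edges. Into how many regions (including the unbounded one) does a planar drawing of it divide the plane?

Euler's formula for a connected plane graph: V − E + F = 2, so F = 2 − 7 + 12 = 7.

7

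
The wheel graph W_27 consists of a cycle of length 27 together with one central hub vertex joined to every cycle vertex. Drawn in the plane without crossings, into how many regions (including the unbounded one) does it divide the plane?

28

W_27 has V = 27 + 1 = 28 vertices and E = 2·27 = 54 edges.
By Euler's formula F = 2 − V + E = 2 − 28 + 54 = 28.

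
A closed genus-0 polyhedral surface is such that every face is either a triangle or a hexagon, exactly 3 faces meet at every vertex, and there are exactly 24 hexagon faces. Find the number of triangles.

4

Let x be the number of triangles; then F = 24 + x.
Edge–face incidences: 2E = 6·24 + 3·x = 144 + 3x.
Every vertex has degree 3, so 3V = 2E.
Euler: V − E + F = 2 ⇒ (2E)/3 − E + (24 + x) = 2.
Multiply by 6: 2·(2E) − 3·(2E) + 6·(24 + x) = 12, i.e. 144 + 6x − (144 + 3x) = 12.
Collecting terms: 3x = 12, so x = 4.
Then 2E = 144 + 3·4 = 156, so E = 78, V = 2E/3 = 52, F = 24 + 4 = 28.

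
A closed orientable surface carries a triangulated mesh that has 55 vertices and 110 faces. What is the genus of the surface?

1

Every face is a triangle, so 2E = 3·110 = 330, giving E = 165.
χ = V − E + F = 55 − 165 + 110 = 0.
For a closed orientable surface χ = 2 − 2g, so g = (2 − (0))/2 = 1.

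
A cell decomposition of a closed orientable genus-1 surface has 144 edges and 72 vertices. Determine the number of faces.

For a closed orientable surface of genus 1, χ = 2 − 2·1 = 0.
F = 0 − V + E = 0 − 72 + 144 = 72.

72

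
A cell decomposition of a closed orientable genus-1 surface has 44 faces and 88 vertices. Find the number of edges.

132

For a closed orientable surface of genus 1, χ = 2 − 2·1 = 0.
E = V + F − (0) = 88 + 44 − (0) = 132.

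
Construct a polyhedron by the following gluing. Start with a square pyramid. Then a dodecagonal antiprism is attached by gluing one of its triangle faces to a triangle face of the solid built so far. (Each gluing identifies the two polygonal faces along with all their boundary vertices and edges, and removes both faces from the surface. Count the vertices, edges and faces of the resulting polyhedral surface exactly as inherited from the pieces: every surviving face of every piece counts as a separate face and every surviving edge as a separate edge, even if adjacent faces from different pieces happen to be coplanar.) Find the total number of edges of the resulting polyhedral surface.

A square pyramid: V=5, E=8, F=5.
Attach a dodecagonal antiprism (V=24, E=48, F=26) along a 3-gon: merge 3 vertices and 3 edges, delete both glued faces → V=26, E=53, F=29.
Check: V − E + F = 26 − 53 + 29 = 2.

53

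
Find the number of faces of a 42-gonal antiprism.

86

An antiprism on an n-gon has two n-gon caps and 2n triangles: V = 2·42 = 84, E = 4·42 = 168, F = 2·42 + 2 = 86.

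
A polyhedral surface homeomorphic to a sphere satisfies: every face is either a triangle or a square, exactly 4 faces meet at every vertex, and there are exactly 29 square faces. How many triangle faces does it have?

8

Let x be the number of triangles; then F = 29 + x.
Edge–face incidences: 2E = 4·29 + 3·x = 116 + 3x.
Every vertex has degree 4, so 4V = 2E.
Euler: V − E + F = 2 ⇒ (2E)/4 − E + (29 + x) = 2.
Multiply by 8: 2·(2E) − 4·(2E) + 8·(29 + x) = 16, i.e. 232 + 8x − 2·(116 + 3x) = 16.
Collecting terms: 2x = 16, so x = 8.
Then 2E = 116 + 3·8 = 140, so E = 70, V = 2E/4 = 35, F = 29 + 8 = 37.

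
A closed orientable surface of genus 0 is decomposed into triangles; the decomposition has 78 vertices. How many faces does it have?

152

χ = 2 − 2·0 = 2, and every face is a triangle so 3F = 2E.
V − E + F = 2 with E = 3F/2 gives 78 − (3/2 − 1)·F = 2, so F = 152 and E = 228.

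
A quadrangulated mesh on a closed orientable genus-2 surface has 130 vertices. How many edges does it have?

264

χ = 2 − 2·2 = -2, and every face is a square so 4F = 2E.
V − E + F = -2 with E = 4F/2 gives 130 − (4/2 − 1)·F = -2, so F = 132 and E = 264.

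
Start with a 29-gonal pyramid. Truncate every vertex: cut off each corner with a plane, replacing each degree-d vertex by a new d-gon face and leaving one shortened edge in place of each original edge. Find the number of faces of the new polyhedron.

60

The base solid has V = 30, E = 58, F = 30.
Truncation replaces each original edge-end by a new vertex, so V′ = 2E = 116.
Each original edge survives, and each old vertex of degree d contributes d new edges; summing degrees gives Σd = 2E, so E′ = E + 2E = 3E = 174.
Each original face survives and each original vertex becomes one new face: F′ = F + V = 60.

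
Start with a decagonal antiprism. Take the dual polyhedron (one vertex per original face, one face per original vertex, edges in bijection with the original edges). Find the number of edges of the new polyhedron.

40

The base solid has V = 20, E = 40, F = 22.
The dual swaps V and F and preserves E: V′ = F = 22, E′ = E = 40, F′ = V = 20.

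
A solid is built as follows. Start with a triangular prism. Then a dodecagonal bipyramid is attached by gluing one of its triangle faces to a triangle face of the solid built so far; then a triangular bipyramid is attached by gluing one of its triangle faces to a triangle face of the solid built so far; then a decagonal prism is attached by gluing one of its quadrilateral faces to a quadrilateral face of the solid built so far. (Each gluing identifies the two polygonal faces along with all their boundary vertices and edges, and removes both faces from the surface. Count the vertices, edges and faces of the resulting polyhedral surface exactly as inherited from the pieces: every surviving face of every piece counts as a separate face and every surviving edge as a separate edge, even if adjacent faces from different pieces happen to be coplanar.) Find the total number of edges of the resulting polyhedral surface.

A triangular prism: V=6, E=9, F=5.
Attach a dodecagonal bipyramid (V=14, E=36, F=24) along a 3-gon: merge 3 vertices and 3 edges, delete both glued faces → V=17, E=42, F=27.
Attach a triangular bipyramid (V=5, E=9, F=6) along a 3-gon: merge 3 vertices and 3 edges, delete both glued faces → V=19, E=48, F=31.
Attach a decagonal prism (V=20, E=30, F=12) along a 4-gon: merge 4 vertices and 4 edges, delete both glued faces → V=35, E=74, F=41.
Check: V − E + F = 35 − 74 + 41 = 2.

74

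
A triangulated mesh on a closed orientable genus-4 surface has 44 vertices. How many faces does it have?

100

χ = 2 − 2·4 = -6, and every face is a triangle so 3F = 2E.
V − E + F = -6 with E = 3F/2 gives 44 − (3/2 − 1)·F = -6, so F = 100 and E = 150.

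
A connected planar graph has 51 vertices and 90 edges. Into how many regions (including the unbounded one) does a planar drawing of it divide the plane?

41

Euler's formula for a connected plane graph: V − E + F = 2, so F = 2 − 51 + 90 = 41.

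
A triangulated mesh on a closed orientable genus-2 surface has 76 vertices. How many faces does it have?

156

χ = 2 − 2·2 = -2, and every face is a triangle so 3F = 2E.
V − E + F = -2 with E = 3F/2 gives 76 − (3/2 − 1)·F = -2, so F = 156 and E = 234.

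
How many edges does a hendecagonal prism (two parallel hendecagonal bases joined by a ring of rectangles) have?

33

A prism on an n-gon has two n-gon bases and n rectangular sides: V = 2·11 = 22, E = 3·11 = 33, F = 11 + 2 = 13.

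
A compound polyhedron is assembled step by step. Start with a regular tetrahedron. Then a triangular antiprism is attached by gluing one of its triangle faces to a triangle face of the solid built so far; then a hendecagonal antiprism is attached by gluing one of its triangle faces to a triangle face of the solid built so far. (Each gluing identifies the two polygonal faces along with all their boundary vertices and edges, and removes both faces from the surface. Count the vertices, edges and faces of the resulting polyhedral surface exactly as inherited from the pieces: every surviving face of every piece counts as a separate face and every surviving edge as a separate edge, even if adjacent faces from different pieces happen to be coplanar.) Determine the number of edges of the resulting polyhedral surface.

A regular tetrahedron: V=4, E=6, F=4.
Attach a triangular antiprism (V=6, E=12, F=8) along a 3-gon: merge 3 vertices and 3 edges, delete both glued faces → V=7, E=15, F=10.
Attach a hendecagonal antiprism (V=22, E=44, F=24) along a 3-gon: merge 3 vertices and 3 edges, delete both glued faces → V=26, E=56, F=32.
Check: V − E + F = 26 − 56 + 32 = 2.

56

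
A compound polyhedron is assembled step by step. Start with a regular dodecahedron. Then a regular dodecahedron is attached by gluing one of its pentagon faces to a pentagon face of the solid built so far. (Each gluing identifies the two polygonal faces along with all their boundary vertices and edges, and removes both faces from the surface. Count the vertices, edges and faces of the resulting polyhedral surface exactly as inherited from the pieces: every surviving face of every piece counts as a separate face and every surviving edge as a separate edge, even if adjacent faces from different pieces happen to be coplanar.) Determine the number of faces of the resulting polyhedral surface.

22

A regular dodecahedron: V=20, E=30, F=12.
Attach a regular dodecahedron (V=20, E=30, F=12) along a 5-gon: merge 5 vertices and 5 edges, delete both glued faces → V=35, E=55, F=22.
Check: V − E + F = 35 − 55 + 22 = 2.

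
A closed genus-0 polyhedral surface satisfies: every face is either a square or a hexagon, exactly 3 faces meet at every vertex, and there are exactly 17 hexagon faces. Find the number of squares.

6

Let x be the number of squares; then F = 17 + x.
Edge–face incidences: 2E = 6·17 + 4·x = 102 + 4x.
Every vertex has degree 3, so 3V = 2E.
Euler: V − E + F = 2 ⇒ (2E)/3 − E + (17 + x) = 2.
Multiply by 6: 2·(2E) − 3·(2E) + 6·(17 + x) = 12, i.e. 102 + 6x − (102 + 4x) = 12.
Collecting terms: 2x = 12, so x = 6.
Then 2E = 102 + 4·6 = 126, so E = 63, V = 2E/3 = 42, F = 17 + 6 = 23.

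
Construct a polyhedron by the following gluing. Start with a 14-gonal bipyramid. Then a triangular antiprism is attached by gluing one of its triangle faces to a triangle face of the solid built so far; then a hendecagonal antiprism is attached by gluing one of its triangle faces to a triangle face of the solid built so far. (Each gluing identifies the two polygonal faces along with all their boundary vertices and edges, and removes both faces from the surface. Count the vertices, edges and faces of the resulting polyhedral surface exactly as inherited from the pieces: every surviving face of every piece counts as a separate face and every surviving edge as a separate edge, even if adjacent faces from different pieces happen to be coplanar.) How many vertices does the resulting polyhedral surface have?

38

A 14-gonal bipyramid: V=16, E=42, F=28.
Attach a triangular antiprism (V=6, E=12, F=8) along a 3-gon: merge 3 vertices and 3 edges, delete both glued faces → V=19, E=51, F=34.
Attach a hendecagonal antiprism (V=22, E=44, F=24) along a 3-gon: merge 3 vertices and 3 edges, delete both glued faces → V=38, E=92, F=56.
Check: V − E + F = 38 − 92 + 56 = 2.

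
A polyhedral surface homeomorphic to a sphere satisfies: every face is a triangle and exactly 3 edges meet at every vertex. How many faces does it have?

Each face has 3 edges and each edge borders two faces, so 2E = 3F.
Each vertex has degree 3, so 3V = 2E and hence V = 3F/3.
Euler: V − E + F = 2 ⇒ (3F/3) − (3F/2) + F = 2.
Multiply by 6: (6 − 9 + 6)F = 12, i.e. 3F = 12.
So F = 4, E = 3·4/2 = 6, V = 3·4/3 = 4.

4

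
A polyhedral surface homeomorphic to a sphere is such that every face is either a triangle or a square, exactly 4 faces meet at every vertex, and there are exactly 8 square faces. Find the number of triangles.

8

Let x be the number of triangles; then F = 8 + x.
Edge–face incidences: 2E = 4·8 + 3·x = 32 + 3x.
Every vertex has degree 4, so 4V = 2E.
Euler: V − E + F = 2 ⇒ (2E)/4 − E + (8 + x) = 2.
Multiply by 8: 2·(2E) − 4·(2E) + 8·(8 + x) = 16, i.e. 64 + 8x − 2·(32 + 3x) = 16.
Collecting terms: 2x = 16, so x = 8.
Then 2E = 32 + 3·8 = 56, so E = 28, V = 2E/4 = 14, F = 8 + 8 = 16.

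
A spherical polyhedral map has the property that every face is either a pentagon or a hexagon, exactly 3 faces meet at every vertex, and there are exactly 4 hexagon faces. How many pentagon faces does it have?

12

Let x be the number of pentagons; then F = 4 + x.
Edge–face incidences: 2E = 6·4 + 5·x = 24 + 5x.
Every vertex has degree 3, so 3V = 2E.
Euler: V − E + F = 2 ⇒ (2E)/3 − E + (4 + x) = 2.
Multiply by 6: 2·(2E) − 3·(2E) + 6·(4 + x) = 12, i.e. 24 + 6x − (24 + 5x) = 12.
Collecting terms: x = 12.
Then 2E = 24 + 5·12 = 84, so E = 42, V = 2E/3 = 28, F = 4 + 12 = 16.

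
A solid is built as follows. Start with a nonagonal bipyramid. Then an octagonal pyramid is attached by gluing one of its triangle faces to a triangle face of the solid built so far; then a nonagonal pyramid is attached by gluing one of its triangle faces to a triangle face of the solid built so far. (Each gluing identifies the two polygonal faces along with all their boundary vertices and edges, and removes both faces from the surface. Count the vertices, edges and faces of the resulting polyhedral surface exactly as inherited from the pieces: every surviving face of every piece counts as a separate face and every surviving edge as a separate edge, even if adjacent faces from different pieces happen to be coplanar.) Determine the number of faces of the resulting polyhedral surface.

A nonagonal bipyramid: V=11, E=27, F=18.
Attach an octagonal pyramid (V=9, E=16, F=9) along a 3-gon: merge 3 vertices and 3 edges, delete both glued faces → V=17, E=40, F=25.
Attach a nonagonal pyramid (V=10, E=18, F=10) along a 3-gon: merge 3 vertices and 3 edges, delete both glued faces → V=24, E=55, F=33.
Check: V − E + F = 24 − 55 + 33 = 2.

33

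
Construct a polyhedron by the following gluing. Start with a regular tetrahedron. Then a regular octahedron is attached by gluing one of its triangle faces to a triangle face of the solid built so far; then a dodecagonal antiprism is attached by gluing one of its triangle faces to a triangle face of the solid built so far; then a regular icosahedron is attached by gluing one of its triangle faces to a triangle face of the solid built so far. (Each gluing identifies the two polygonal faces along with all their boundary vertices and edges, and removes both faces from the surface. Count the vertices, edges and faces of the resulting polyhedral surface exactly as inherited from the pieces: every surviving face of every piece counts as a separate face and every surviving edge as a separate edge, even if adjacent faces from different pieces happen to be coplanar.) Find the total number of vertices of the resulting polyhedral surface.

37

A regular tetrahedron: V=4, E=6, F=4.
Attach a regular octahedron (V=6, E=12, F=8) along a 3-gon: merge 3 vertices and 3 edges, delete both glued faces → V=7, E=15, F=10.
Attach a dodecagonal antiprism (V=24, E=48, F=26) along a 3-gon: merge 3 vertices and 3 edges, delete both glued faces → V=28, E=60, F=34.
Attach a regular icosahedron (V=12, E=30, F=20) along a 3-gon: merge 3 vertices and 3 edges, delete both glued faces → V=37, E=87, F=52.
Check: V − E + F = 37 − 87 + 52 = 2.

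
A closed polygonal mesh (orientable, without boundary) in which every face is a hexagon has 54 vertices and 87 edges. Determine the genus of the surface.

3

Every face is a hexagon and each edge borders two faces, so 6F = 2·87, giving F = 29.
χ = V − E + F = 54 − 87 + 29 = -4.
For a closed orientable surface χ = 2 − 2g, so g = (2 − (-4))/2 = 3.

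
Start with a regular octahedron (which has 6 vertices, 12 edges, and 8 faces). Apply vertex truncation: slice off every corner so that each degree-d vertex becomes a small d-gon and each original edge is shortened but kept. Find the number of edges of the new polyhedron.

Truncation replaces each original edge-end by a new vertex, so V′ = 2E = 24.
Each original edge survives, and each old vertex of degree d contributes d new edges; summing degrees gives Σd = 2E, so E′ = E + 2E = 3E = 36.
Each original face survives and each original vertex becomes one new face: F′ = F + V = 14.

36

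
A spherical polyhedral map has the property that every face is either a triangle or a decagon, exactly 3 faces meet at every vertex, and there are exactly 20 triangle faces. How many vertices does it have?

60

Let x be the number of decagons; then F = 20 + x.
Edge–face incidences: 2E = 3·20 + 10·x = 60 + 10x.
Every vertex has degree 3, so 3V = 2E.
Euler: V − E + F = 2 ⇒ (2E)/3 − E + (20 + x) = 2.
Multiply by 6: 2·(2E) − 3·(2E) + 6·(20 + x) = 12, i.e. 120 + 6x − (60 + 10x) = 12.
Collecting terms: −4x + 60 = 12, so −4x = −48, so x = 12.
Then 2E = 60 + 10·12 = 180, so E = 90, V = 2E/3 = 60, F = 20 + 12 = 32.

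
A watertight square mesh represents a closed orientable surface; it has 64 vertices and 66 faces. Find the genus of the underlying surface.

Every face is a square, so 2E = 4·66 = 264, giving E = 132.
χ = V − E + F = 64 − 132 + 66 = -2.
For a closed orientable surface χ = 2 − 2g, so g = (2 − (-2))/2 = 2.

2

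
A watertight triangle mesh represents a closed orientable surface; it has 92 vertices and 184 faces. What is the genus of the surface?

Every face is a triangle, so 2E = 3·184 = 552, giving E = 276.
χ = V − E + F = 92 − 276 + 184 = 0.
For a closed orientable surface χ = 2 − 2g, so g = (2 − (0))/2 = 1.

1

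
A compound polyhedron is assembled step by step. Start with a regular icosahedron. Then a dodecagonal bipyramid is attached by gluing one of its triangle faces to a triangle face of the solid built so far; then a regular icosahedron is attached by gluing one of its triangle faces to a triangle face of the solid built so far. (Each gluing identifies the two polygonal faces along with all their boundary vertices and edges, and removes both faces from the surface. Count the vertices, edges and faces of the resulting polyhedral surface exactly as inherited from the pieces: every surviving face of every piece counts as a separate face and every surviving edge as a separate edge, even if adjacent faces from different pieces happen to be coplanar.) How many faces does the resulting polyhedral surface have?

A regular icosahedron: V=12, E=30, F=20.
Attach a dodecagonal bipyramid (V=14, E=36, F=24) along a 3-gon: merge 3 vertices and 3 edges, delete both glued faces → V=23, E=63, F=42.
Attach a regular icosahedron (V=12, E=30, F=20) along a 3-gon: merge 3 vertices and 3 edges, delete both glued faces → V=32, E=90, F=60.
Check: V − E + F = 32 − 90 + 60 = 2.

60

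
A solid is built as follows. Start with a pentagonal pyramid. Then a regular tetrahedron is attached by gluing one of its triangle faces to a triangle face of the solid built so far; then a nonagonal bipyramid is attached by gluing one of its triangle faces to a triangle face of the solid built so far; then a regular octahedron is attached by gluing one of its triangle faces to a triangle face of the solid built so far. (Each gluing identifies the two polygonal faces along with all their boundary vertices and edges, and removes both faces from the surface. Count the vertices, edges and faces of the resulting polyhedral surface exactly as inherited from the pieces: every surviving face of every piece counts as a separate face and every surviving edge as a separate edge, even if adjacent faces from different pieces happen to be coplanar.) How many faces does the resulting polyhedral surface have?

30

A pentagonal pyramid: V=6, E=10, F=6.
Attach a regular tetrahedron (V=4, E=6, F=4) along a 3-gon: merge 3 vertices and 3 edges, delete both glued faces → V=7, E=13, F=8.
Attach a nonagonal bipyramid (V=11, E=27, F=18) along a 3-gon: merge 3 vertices and 3 edges, delete both glued faces → V=15, E=37, F=24.
Attach a regular octahedron (V=6, E=12, F=8) along a 3-gon: merge 3 vertices and 3 edges, delete both glued faces → V=18, E=46, F=30.
Check: V − E + F = 18 − 46 + 30 = 2.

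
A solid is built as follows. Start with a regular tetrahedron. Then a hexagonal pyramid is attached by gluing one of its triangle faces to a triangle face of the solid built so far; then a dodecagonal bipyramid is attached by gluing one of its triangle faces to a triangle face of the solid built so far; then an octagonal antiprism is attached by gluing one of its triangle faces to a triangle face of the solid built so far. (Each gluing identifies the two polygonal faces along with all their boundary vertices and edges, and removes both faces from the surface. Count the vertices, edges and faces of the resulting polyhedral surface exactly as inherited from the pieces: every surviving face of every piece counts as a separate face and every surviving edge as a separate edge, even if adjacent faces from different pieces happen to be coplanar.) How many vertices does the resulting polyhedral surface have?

32

A regular tetrahedron: V=4, E=6, F=4.
Attach a hexagonal pyramid (V=7, E=12, F=7) along a 3-gon: merge 3 vertices and 3 edges, delete both glued faces → V=8, E=15, F=9.
Attach a dodecagonal bipyramid (V=14, E=36, F=24) along a 3-gon: merge 3 vertices and 3 edges, delete both glued faces → V=19, E=48, F=31.
Attach an octagonal antiprism (V=16, E=32, F=18) along a 3-gon: merge 3 vertices and 3 edges, delete both glued faces → V=32, E=77, F=47.
Check: V − E + F = 32 − 77 + 47 = 2.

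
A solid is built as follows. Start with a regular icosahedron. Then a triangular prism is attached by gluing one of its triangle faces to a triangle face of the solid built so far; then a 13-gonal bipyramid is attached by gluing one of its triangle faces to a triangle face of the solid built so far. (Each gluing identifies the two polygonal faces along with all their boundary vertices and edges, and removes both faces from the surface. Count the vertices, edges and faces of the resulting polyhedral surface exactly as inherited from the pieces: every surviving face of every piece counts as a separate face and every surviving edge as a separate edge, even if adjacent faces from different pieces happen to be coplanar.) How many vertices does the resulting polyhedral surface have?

27

A regular icosahedron: V=12, E=30, F=20.
Attach a triangular prism (V=6, E=9, F=5) along a 3-gon: merge 3 vertices and 3 edges, delete both glued faces → V=15, E=36, F=23.
Attach a 13-gonal bipyramid (V=15, E=39, F=26) along a 3-gon: merge 3 vertices and 3 edges, delete both glued faces → V=27, E=72, F=47.
Check: V − E + F = 27 − 72 + 47 = 2.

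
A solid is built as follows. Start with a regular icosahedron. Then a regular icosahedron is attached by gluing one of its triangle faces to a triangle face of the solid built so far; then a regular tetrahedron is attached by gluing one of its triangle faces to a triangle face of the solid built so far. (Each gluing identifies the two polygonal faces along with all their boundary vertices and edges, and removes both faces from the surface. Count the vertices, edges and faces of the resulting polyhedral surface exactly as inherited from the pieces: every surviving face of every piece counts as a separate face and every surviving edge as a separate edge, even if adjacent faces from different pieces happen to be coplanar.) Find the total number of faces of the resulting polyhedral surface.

40

A regular icosahedron: V=12, E=30, F=20.
Attach a regular icosahedron (V=12, E=30, F=20) along a 3-gon: merge 3 vertices and 3 edges, delete both glued faces → V=21, E=57, F=38.
Attach a regular tetrahedron (V=4, E=6, F=4) along a 3-gon: merge 3 vertices and 3 edges, delete both glued faces → V=22, E=60, F=40.
Check: V − E + F = 22 − 60 + 40 = 2.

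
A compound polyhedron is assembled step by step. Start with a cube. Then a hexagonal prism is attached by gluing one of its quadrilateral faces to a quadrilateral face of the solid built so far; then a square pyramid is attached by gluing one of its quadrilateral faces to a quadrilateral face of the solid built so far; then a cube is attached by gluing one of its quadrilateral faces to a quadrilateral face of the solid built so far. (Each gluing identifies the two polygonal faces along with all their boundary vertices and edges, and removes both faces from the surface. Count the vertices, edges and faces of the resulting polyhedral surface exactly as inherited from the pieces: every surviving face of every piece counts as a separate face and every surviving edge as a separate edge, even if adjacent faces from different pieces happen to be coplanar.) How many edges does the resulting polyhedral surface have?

A cube: V=8, E=12, F=6.
Attach a hexagonal prism (V=12, E=18, F=8) along a 4-gon: merge 4 vertices and 4 edges, delete both glued faces → V=16, E=26, F=12.
Attach a square pyramid (V=5, E=8, F=5) along a 4-gon: merge 4 vertices and 4 edges, delete both glued faces → V=17, E=30, F=15.
Attach a cube (V=8, E=12, F=6) along a 4-gon: merge 4 vertices and 4 edges, delete both glued faces → V=21, E=38, F=19.
Check: V − E + F = 21 − 38 + 19 = 2.

38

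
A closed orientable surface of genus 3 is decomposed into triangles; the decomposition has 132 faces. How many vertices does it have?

62

χ = 2 − 2·3 = -4, and every face is a triangle so 3F = 2E.
E = 3·132/2 = 198. Then V = -4 + E − F = -4 + 198 − 132 = 62.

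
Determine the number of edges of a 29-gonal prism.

87

A prism on an n-gon has two n-gon bases and n rectangular sides: V = 2·29 = 58, E = 3·29 = 87, F = 29 + 2 = 31.
Check: V − E + F = 58 − 87 + 31 = 2.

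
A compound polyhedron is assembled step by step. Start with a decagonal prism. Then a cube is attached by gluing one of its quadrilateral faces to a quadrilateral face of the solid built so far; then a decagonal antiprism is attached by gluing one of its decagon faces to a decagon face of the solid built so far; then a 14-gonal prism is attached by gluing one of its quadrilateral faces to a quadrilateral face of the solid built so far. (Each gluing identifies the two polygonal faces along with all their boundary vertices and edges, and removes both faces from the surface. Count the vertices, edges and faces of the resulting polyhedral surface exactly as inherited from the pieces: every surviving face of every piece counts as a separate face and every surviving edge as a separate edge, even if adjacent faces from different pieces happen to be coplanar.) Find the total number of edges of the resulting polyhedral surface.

106

A decagonal prism: V=20, E=30, F=12.
Attach a cube (V=8, E=12, F=6) along a 4-gon: merge 4 vertices and 4 edges, delete both glued faces → V=24, E=38, F=16.
Attach a decagonal antiprism (V=20, E=40, F=22) along a 10-gon: merge 10 vertices and 10 edges, delete both glued faces → V=34, E=68, F=36.
Attach a 14-gonal prism (V=28, E=42, F=16) along a 4-gon: merge 4 vertices and 4 edges, delete both glued faces → V=58, E=106, F=50.
Check: V − E + F = 58 − 106 + 50 = 2.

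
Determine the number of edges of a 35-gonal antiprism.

An antiprism on an n-gon has two n-gon caps and 2n triangles: V = 2·35 = 70, E = 4·35 = 140, F = 2·35 + 2 = 72.

140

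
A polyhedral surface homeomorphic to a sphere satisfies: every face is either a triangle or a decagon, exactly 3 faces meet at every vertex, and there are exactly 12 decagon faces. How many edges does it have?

90

Let x be the number of triangles; then F = 12 + x.
Edge–face incidences: 2E = 10·12 + 3·x = 120 + 3x.
Every vertex has degree 3, so 3V = 2E.
Euler: V − E + F = 2 ⇒ (2E)/3 − E + (12 + x) = 2.
Multiply by 6: 2·(2E) − 3·(2E) + 6·(12 + x) = 12, i.e. 72 + 6x − (120 + 3x) = 12.
Collecting terms: 3x − 48 = 12, so 3x = 60, so x = 20.
Then 2E = 120 + 3·20 = 180, so E = 90, V = 2E/3 = 60, F = 12 + 20 = 32.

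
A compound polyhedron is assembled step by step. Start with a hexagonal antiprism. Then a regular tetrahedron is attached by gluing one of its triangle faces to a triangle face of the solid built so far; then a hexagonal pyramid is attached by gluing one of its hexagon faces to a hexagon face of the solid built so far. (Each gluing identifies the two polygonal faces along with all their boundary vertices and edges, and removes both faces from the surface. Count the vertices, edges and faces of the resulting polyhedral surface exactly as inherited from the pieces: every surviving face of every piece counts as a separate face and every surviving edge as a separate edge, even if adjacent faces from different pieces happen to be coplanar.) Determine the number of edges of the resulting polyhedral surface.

33

A hexagonal antiprism: V=12, E=24, F=14.
Attach a regular tetrahedron (V=4, E=6, F=4) along a 3-gon: merge 3 vertices and 3 edges, delete both glued faces → V=13, E=27, F=16.
Attach a hexagonal pyramid (V=7, E=12, F=7) along a 6-gon: merge 6 vertices and 6 edges, delete both glued faces → V=14, E=33, F=21.
Check: V − E + F = 14 − 33 + 21 = 2.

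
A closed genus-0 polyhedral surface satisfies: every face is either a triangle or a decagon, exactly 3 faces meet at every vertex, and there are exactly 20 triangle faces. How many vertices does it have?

Let x be the number of decagons; then F = 20 + x.
Edge–face incidences: 2E = 3·20 + 10·x = 60 + 10x.
Every vertex has degree 3, so 3V = 2E.
Euler: V − E + F = 2 ⇒ (2E)/3 − E + (20 + x) = 2.
Multiply by 6: 2·(2E) − 3·(2E) + 6·(20 + x) = 12, i.e. 120 + 6x − (60 + 10x) = 12.
Collecting terms: −4x + 60 = 12, so −4x = −48, so x = 12.
Then 2E = 60 + 10·12 = 180, so E = 90, V = 2E/3 = 60, F = 20 + 12 = 32.

60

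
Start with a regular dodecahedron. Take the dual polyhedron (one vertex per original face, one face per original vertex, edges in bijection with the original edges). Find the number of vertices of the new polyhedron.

12

The base solid has V = 20, E = 30, F = 12.
The dual swaps V and F and preserves E: V′ = F = 12, E′ = E = 30, F′ = V = 20.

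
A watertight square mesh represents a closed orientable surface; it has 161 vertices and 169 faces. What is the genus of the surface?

Every face is a square, so 2E = 4·169 = 676, giving E = 338.
χ = V − E + F = 161 − 338 + 169 = -8.
For a closed orientable surface χ = 2 − 2g, so g = (2 − (-8))/2 = 5.

5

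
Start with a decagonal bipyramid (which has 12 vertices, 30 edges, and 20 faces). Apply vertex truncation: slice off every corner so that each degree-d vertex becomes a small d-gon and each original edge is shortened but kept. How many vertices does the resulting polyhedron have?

Truncation replaces each original edge-end by a new vertex, so V′ = 2E = 60.
Each original edge survives, and each old vertex of degree d contributes d new edges; summing degrees gives Σd = 2E, so E′ = E + 2E = 3E = 90.
Each original face survives and each original vertex becomes one new face: F′ = F + V = 32.

60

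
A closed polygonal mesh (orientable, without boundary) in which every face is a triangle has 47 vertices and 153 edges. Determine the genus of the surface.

3

Every face is a triangle and each edge borders two faces, so 3F = 2·153, giving F = 102.
χ = V − E + F = 47 − 153 + 102 = -4.
For a closed orientable surface χ = 2 − 2g, so g = (2 − (-4))/2 = 3.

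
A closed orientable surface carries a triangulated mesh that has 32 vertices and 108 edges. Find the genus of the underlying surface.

Every face is a triangle and each edge borders two faces, so 3F = 2·108, giving F = 72.
χ = V − E + F = 32 − 108 + 72 = -4.
For a closed orientable surface χ = 2 − 2g, so g = (2 − (-4))/2 = 3.

3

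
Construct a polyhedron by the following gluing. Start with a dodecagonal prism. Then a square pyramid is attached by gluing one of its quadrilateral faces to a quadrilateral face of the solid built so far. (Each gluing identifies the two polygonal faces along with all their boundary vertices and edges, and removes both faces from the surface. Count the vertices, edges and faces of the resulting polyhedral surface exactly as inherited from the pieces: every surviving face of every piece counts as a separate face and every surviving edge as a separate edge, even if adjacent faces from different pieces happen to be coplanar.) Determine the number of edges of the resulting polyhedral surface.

40

A dodecagonal prism: V=24, E=36, F=14.
Attach a square pyramid (V=5, E=8, F=5) along a 4-gon: merge 4 vertices and 4 edges, delete both glued faces → V=25, E=40, F=17.
Check: V − E + F = 25 − 40 + 17 = 2.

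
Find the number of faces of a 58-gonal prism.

60

A prism on an n-gon has two n-gon bases and n rectangular sides: V = 2·58 = 116, E = 3·58 = 174, F = 58 + 2 = 60.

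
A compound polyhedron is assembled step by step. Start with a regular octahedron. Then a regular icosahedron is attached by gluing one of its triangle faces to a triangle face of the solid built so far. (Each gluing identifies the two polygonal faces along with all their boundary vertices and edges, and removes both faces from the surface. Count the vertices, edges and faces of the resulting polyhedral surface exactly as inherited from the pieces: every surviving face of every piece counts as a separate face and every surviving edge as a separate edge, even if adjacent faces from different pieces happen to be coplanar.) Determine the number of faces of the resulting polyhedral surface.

26

A regular octahedron: V=6, E=12, F=8.
Attach a regular icosahedron (V=12, E=30, F=20) along a 3-gon: merge 3 vertices and 3 edges, delete both glued faces → V=15, E=39, F=26.
Check: V − E + F = 15 − 39 + 26 = 2.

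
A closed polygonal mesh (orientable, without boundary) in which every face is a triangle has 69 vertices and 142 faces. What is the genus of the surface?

2

Every face is a triangle, so 2E = 3·142 = 426, giving E = 213.
χ = V − E + F = 69 − 213 + 142 = -2.
For a closed orientable surface χ = 2 − 2g, so g = (2 − (-2))/2 = 2.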